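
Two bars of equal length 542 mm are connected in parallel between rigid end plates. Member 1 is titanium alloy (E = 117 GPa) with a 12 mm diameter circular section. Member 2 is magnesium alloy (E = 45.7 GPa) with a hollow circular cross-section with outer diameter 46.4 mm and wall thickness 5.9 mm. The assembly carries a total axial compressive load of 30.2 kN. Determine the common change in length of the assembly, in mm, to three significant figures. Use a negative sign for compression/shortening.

-0.344 mm

A_1 = 113.1 mm².
A_2 = 750.7 mm².
Equal strain + equilibrium ⇒ each member carries load in proportion to AE: A₁E₁ = 13230000 N, A₂E₂ = 34310000 N, ΣAE = 47540000 N.
δ = PL/ΣAE = -30200·542/47540000 = -0.3443 mm.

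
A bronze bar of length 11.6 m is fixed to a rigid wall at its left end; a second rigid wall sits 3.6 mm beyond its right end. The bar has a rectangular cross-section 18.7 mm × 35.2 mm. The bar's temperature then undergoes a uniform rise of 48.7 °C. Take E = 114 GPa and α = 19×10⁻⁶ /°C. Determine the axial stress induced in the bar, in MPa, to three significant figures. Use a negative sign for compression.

Free thermal expansion αLΔT = 19e-6 · 11600 · 48.7 = 10.73 mm.
The walls engage after the gap closes; constrained expansion = 10.73 − 3.6 = 7.133 mm.
The walls impose strain ε = −(7.133)/11600 = -6.1496e-04; σ = Eε = 114000 · -6.1496e-04 = -70.1 MPa.

-70.1 MPa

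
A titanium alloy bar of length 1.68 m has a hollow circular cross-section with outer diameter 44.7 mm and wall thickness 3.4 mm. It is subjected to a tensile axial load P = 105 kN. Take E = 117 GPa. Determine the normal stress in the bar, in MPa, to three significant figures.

238 MPa

A = 441.1 mm².
σ = N/A = 105000/441.1 = 238 MPa.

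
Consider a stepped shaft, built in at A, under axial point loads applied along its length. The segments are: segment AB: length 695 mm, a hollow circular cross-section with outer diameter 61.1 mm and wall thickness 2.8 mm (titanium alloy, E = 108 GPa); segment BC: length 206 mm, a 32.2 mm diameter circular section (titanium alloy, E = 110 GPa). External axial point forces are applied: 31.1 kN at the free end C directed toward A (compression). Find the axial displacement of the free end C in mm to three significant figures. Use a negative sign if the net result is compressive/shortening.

Internal axial forces (sectioning from the free end, tension +): N_BC = -31.1 kN, N_AB = -31.1 kN.
A_AB = 512.8 mm².
A_BC = 814.3 mm².
δ_AB = -31100·695/(512.8·108000) = -0.3903 mm
δ_BC = -31100·206/(814.3·110000) = -0.07152 mm
δ = Σδ_i = -0.4618 mm.

-0.462 mm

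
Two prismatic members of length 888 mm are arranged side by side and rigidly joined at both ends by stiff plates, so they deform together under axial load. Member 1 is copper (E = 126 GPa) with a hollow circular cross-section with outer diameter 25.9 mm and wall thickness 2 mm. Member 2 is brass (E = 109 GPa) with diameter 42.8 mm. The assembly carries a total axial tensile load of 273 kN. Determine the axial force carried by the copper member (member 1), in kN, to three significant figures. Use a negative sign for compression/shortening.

29.4 kN

A_1 = 150.2 mm².
A_2 = 1439 mm².
Equal strain + equilibrium ⇒ each member carries load in proportion to AE: A₁E₁ = 18920000 N, A₂E₂ = 156800000 N, ΣAE = 175700000 N.
F₁ = P·A₁E₁/ΣAE = 273000·18920000/175700000 = 29390 N.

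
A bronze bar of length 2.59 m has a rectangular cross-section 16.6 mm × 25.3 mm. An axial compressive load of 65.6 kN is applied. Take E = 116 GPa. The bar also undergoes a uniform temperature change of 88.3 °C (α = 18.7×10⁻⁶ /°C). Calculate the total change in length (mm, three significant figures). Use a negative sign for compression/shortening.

A = 420 mm².
δ_mech = NL/(AE) = -65600·2590/(420·116000) = -3.488 mm.
δ_thermal = αLΔT = 18.7e-6·2590·88.3 = 4.277 mm.
δ = δ_mech + δ_thermal = 0.7891 mm.

0.789 mm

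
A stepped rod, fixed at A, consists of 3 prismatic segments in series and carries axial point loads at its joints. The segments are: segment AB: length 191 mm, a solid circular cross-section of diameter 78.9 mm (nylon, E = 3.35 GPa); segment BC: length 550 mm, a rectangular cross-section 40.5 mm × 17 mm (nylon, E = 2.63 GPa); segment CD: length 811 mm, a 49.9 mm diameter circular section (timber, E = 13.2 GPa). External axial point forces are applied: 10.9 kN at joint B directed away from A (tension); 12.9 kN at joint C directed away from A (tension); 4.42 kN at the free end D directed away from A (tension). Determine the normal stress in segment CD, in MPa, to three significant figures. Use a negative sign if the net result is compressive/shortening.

Internal axial forces (sectioning from the free end, tension +): N_CD = 4.42 kN, N_BC = 17.32 kN, N_AB = 28.22 kN.
A_CD = 1956 mm².
σ_CD = N_CD/A_CD = 4420/1956 = 2.26 MPa.

2.26 MPa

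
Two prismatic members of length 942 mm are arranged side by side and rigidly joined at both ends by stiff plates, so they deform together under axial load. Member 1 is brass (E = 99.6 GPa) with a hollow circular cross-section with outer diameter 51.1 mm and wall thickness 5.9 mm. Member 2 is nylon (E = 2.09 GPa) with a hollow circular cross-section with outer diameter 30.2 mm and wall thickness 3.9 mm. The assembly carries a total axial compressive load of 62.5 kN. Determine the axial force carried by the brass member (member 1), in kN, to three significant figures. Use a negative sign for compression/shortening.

-62.0 kN

A_1 = 837.8 mm².
A_2 = 322.2 mm².
Equal strain + equilibrium ⇒ each member carries load in proportion to AE: A₁E₁ = 83440000 N, A₂E₂ = 673500 N, ΣAE = 84120000 N.
F₁ = P·A₁E₁/ΣAE = -62500·83440000/84120000 = -62000 N.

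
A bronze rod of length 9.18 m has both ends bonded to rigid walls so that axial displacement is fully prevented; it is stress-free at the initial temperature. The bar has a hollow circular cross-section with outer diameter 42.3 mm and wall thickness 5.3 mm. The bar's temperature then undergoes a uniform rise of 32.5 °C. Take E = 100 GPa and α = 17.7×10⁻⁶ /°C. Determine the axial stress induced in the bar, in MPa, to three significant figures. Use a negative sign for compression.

-57.5 MPa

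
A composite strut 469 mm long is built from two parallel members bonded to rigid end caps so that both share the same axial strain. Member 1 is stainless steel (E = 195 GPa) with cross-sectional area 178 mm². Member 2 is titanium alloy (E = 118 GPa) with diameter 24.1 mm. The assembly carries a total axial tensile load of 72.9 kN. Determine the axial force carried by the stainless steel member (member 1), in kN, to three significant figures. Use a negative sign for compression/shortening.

A_2 = 456.2 mm².
Equal strain + equilibrium ⇒ each member carries load in proportion to AE: A₁E₁ = 34710000 N, A₂E₂ = 53830000 N, ΣAE = 88540000 N.
F₁ = P·A₁E₁/ΣAE = 72900·34710000/88540000 = 28580 N.

28.6 kN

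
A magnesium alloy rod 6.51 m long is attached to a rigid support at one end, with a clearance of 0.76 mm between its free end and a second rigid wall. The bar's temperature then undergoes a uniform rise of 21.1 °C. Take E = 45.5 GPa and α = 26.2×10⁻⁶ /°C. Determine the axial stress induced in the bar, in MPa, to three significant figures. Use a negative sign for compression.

Free thermal expansion αLΔT = 26.2e-6 · 6510 · 21.1 = 3.599 mm.
The walls engage after the gap closes; constrained expansion = 3.599 − 0.76 = 2.839 mm.
The walls impose strain ε = −(2.839)/6510 = -4.3608e-04; σ = Eε = 45500 · -4.3608e-04 = -19.84 MPa.

-19.8 MPa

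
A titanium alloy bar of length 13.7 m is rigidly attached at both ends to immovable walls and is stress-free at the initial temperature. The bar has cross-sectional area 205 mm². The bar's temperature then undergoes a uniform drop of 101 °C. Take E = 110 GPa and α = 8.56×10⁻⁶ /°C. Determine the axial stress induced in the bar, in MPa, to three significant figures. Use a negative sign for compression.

95.1 MPa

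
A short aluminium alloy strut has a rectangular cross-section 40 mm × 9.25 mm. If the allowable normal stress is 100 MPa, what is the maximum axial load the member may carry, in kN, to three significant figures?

A = 370 mm².
P_max = σ_allow · A = 100 · 370 = 37000 N = 37 kN.

37.0 kN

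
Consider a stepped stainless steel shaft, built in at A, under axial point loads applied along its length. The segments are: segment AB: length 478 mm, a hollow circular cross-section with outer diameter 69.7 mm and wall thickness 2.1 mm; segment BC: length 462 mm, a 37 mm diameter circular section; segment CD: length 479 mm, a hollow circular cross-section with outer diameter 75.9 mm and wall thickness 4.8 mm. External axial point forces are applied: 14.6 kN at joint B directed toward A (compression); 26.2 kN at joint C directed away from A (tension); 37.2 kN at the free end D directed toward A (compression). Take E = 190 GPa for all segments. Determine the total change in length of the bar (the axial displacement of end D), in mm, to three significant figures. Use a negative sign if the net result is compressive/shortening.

Internal axial forces (sectioning from the free end, tension +): N_CD = -37.2 kN, N_BC = -11 kN, N_AB = -25.6 kN.
A_AB = 446 mm².
A_BC = 1075 mm².
A_CD = 1072 mm².
δ_AB = -25600·478/(446·190000) = -0.1444 mm
δ_BC = -11000·462/(1075·190000) = -0.02488 mm
δ_CD = -37200·479/(1072·190000) = -0.08747 mm
δ = Σδ_i = -0.2568 mm.

-0.257 mm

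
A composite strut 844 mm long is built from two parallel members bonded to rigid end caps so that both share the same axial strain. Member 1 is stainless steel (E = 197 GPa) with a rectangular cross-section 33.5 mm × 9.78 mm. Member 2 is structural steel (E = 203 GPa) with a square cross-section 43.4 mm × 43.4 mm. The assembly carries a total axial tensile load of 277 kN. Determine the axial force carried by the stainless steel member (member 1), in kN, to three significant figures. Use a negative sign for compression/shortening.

40.0 kN

A_1 = 327.6 mm².
A_2 = 1884 mm².
Equal strain + equilibrium ⇒ each member carries load in proportion to AE: A₁E₁ = 64540000 N, A₂E₂ = 382400000 N, ΣAE = 446900000 N.
F₁ = P·A₁E₁/ΣAE = 277000·64540000/446900000 = 40000 N.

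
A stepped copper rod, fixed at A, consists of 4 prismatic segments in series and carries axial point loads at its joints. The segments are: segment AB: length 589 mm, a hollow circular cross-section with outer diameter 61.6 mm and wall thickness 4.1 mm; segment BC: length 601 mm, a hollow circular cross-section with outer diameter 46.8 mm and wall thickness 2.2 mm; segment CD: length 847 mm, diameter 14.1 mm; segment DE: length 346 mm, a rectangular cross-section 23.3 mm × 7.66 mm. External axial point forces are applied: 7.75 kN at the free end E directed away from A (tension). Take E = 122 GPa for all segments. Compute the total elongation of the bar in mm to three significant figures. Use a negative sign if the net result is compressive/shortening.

0.642 mm

Internal axial forces (sectioning from the free end, tension +): N_DE = 7.75 kN, N_CD = 7.75 kN, N_BC = 7.75 kN, N_AB = 7.75 kN.
A_AB = 740.6 mm².
A_BC = 308.3 mm².
A_CD = 156.1 mm².
A_DE = 178.5 mm².
δ_AB = 7750·589/(740.6·122000) = 0.05052 mm
δ_BC = 7750·601/(308.3·122000) = 0.1239 mm
δ_CD = 7750·847/(156.1·122000) = 0.3446 mm
δ_DE = 7750·346/(178.5·122000) = 0.1231 mm
δ = Σδ_i = 0.6421 mm.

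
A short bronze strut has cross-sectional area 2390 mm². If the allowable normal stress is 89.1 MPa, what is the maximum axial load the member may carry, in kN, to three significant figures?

P_max = σ_allow · A = 89.1 · 2390 = 212900 N = 212.9 kN.

213 kN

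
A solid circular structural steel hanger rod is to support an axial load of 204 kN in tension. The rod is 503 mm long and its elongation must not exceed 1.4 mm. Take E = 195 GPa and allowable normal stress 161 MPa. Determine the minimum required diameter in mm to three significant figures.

Required area A ≥ P/σ_allow = 204000/161 = 1267 mm².
For a solid circular section, d ≥ √(4A/π) = 40.17 mm.
Elongation limit: A ≥ PL/(Eδ_allow) = 204000·503/(195000·1.4) = 375.9 mm² ⇒ d ≥ 21.88 mm.
The stress limit governs.

40.2 mm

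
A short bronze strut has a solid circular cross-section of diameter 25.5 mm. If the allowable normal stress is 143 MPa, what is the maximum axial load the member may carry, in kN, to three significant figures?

73.0 kN

A = 510.7 mm².
P_max = σ_allow · A = 143 · 510.7 = 73030 N = 73.03 kN.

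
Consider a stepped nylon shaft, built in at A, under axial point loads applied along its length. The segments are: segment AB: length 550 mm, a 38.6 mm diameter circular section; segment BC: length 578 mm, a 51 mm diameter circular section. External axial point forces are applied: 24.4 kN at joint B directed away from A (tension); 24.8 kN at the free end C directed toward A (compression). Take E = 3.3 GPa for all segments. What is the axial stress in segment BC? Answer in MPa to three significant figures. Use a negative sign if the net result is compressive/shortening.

Internal axial forces (sectioning from the free end, tension +): N_BC = -24.8 kN, N_AB = -0.4 kN.
A_BC = 2043 mm².
σ_BC = N_BC/A_BC = -24800/2043 = -12.14 MPa.

-12.1 MPa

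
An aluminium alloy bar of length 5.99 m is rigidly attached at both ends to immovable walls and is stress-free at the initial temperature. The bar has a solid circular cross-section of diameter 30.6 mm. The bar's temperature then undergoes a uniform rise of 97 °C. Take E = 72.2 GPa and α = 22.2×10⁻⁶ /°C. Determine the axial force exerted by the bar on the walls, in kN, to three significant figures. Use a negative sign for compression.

-114 kN

Free thermal expansion αLΔT = 22.2e-6 · 5990 · 97 = 12.9 mm.
The walls impose strain ε = −(12.9)/5990 = -2.1534e-03; σ = Eε = 72200 · -2.1534e-03 = -155.5 MPa.
Wall reaction R = σ·A = -155.5·735.4 = -114300 N = -114.3 kN.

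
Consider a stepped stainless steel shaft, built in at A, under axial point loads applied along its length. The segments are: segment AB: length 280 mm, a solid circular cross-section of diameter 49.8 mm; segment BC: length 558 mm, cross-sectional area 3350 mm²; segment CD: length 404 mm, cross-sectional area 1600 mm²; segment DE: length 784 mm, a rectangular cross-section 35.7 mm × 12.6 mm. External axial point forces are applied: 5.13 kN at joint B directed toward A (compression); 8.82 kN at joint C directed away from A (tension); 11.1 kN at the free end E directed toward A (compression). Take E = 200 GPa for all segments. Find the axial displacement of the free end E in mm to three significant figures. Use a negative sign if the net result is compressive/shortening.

Internal axial forces (sectioning from the free end, tension +): N_DE = -11.1 kN, N_CD = -11.1 kN, N_BC = -2.28 kN, N_AB = -7.41 kN.
A_AB = 1948 mm².
A_DE = 449.8 mm².
δ_AB = -7410·280/(1948·200000) = -0.005326 mm
δ_BC = -2280·558/(3350·200000) = -0.001899 mm
δ_CD = -11100·404/(1600·200000) = -0.01401 mm
δ_DE = -11100·784/(449.8·200000) = -0.09673 mm
δ = Σδ_i = -0.118 mm.

-0.118 mm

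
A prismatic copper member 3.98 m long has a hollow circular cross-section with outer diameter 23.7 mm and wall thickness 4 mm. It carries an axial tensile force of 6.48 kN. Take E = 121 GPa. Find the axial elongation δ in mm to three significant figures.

A = 247.6 mm².
δ_mech = NL/(AE) = 6480·3980/(247.6·121000) = 0.861 mm.

0.861 mm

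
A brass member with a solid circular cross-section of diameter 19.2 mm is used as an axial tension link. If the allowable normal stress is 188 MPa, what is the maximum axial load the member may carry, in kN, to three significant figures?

A = 289.5 mm².
P_max = σ_allow · A = 188 · 289.5 = 54430 N = 54.43 kN.

54.4 kN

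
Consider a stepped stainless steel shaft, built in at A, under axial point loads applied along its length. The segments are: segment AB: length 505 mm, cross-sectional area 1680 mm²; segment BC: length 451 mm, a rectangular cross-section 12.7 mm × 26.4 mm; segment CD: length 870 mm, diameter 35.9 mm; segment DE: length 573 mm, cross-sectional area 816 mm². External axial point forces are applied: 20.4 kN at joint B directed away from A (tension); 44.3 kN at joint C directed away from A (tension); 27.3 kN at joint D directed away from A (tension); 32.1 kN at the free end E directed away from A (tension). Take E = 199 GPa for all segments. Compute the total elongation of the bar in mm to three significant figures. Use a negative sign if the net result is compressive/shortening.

1.26 mm

Internal axial forces (sectioning from the free end, tension +): N_DE = 32.1 kN, N_CD = 59.4 kN, N_BC = 103.7 kN, N_AB = 124.1 kN.
A_BC = 335.3 mm².
A_CD = 1012 mm².
δ_AB = 124100·505/(1680·199000) = 0.1875 mm
δ_BC = 103700·451/(335.3·199000) = 0.701 mm
δ_CD = 59400·870/(1012·199000) = 0.2566 mm
δ_DE = 32100·573/(816·199000) = 0.1133 mm
δ = Σδ_i = 1.258 mm.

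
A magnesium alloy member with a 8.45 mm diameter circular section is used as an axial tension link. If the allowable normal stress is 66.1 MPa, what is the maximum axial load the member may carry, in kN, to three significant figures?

3.71 kN

A = 56.08 mm².
P_max = σ_allow · A = 66.1 · 56.08 = 3707 N = 3.707 kN.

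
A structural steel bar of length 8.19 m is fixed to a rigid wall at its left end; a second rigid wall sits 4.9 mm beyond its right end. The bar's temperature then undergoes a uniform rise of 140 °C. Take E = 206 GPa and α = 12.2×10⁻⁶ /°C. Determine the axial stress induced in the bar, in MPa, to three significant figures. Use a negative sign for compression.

-229 MPa

Free thermal expansion αLΔT = 12.2e-6 · 8190 · 140 = 13.99 mm.
The walls engage after the gap closes; constrained expansion = 13.99 − 4.9 = 9.089 mm.
The walls impose strain ε = −(9.089)/8190 = -1.1097e-03; σ = Eε = 206000 · -1.1097e-03 = -228.6 MPa.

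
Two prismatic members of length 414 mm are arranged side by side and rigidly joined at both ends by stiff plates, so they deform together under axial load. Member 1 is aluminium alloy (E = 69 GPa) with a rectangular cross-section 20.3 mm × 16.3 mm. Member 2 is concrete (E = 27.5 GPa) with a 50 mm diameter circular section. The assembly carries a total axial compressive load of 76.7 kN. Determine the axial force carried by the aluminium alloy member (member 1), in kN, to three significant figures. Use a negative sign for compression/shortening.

-22.8 kN

A_1 = 330.9 mm².
A_2 = 1963 mm².
Equal strain + equilibrium ⇒ each member carries load in proportion to AE: A₁E₁ = 22830000 N, A₂E₂ = 54000000 N, ΣAE = 76830000 N.
F₁ = P·A₁E₁/ΣAE = -76700·22830000/76830000 = -22790 N.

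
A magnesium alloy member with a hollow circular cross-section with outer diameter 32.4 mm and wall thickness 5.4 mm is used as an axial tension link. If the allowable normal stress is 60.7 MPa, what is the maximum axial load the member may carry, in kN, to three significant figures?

A = 458 mm².
P_max = σ_allow · A = 60.7 · 458 = 27800 N = 27.8 kN.

27.8 kN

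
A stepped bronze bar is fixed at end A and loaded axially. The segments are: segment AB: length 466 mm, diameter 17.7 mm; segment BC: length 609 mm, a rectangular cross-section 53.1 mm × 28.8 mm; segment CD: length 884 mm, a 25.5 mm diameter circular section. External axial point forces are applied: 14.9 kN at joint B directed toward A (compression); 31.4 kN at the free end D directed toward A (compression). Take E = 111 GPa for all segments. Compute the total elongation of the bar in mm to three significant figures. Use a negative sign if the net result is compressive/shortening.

-1.39 mm

Internal axial forces (sectioning from the free end, tension +): N_CD = -31.4 kN, N_BC = -31.4 kN, N_AB = -46.3 kN.
A_AB = 246.1 mm².
A_BC = 1529 mm².
A_CD = 510.7 mm².
δ_AB = -46300·466/(246.1·111000) = -0.79 mm
δ_BC = -31400·609/(1529·111000) = -0.1127 mm
δ_CD = -31400·884/(510.7·111000) = -0.4897 mm
δ = Σδ_i = -1.392 mm.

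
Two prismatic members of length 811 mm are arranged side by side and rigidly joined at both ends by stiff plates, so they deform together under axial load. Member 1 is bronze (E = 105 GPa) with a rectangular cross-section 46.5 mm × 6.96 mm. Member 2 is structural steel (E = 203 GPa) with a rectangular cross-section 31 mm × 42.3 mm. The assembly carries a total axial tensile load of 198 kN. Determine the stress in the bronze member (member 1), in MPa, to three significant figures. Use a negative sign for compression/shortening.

A_1 = 323.6 mm².
A_2 = 1311 mm².
Equal strain + equilibrium ⇒ each member carries load in proportion to AE: A₁E₁ = 33980000 N, A₂E₂ = 266200000 N, ΣAE = 300200000 N.
σ₁ = P·E₁/ΣAE = 198000·105000/300200000 = 69.26 MPa.

69.3 MPa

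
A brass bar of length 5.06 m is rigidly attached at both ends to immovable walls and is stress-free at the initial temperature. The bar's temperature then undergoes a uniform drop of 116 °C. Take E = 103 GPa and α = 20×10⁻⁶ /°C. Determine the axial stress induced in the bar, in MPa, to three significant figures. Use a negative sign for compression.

Free thermal expansion αLΔT = 20e-6 · 5060 · -116 = -11.74 mm.
The walls impose strain ε = −(-11.74)/5060 = 2.3200e-03; σ = Eε = 103000 · 2.3200e-03 = 239 MPa.

239 MPa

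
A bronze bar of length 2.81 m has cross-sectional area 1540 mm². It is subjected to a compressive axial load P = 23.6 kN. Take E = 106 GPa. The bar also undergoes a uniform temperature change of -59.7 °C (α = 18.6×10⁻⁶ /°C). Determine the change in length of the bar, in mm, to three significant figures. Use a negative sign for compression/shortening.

-3.53 mm

δ_mech = NL/(AE) = -23600·2810/(1540·106000) = -0.4062 mm.
δ_thermal = αLΔT = 18.6e-6·2810·-59.7 = -3.12 mm.
δ = δ_mech + δ_thermal = -3.527 mm.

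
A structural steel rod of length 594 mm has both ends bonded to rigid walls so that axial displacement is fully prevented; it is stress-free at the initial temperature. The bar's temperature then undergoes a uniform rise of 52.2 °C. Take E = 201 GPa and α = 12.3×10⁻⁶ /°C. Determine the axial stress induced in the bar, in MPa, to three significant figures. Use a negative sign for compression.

-129 MPa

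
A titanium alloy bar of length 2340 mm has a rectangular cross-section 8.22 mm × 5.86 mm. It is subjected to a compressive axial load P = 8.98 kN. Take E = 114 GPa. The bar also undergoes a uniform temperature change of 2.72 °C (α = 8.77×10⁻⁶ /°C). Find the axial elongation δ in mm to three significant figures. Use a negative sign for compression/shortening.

A = 48.17 mm².
δ_mech = NL/(AE) = -8980·2340/(48.17·114000) = -3.827 mm.
δ_thermal = αLΔT = 8.77e-6·2340·2.72 = 0.05582 mm.
δ = δ_mech + δ_thermal = -3.771 mm.

-3.77 mm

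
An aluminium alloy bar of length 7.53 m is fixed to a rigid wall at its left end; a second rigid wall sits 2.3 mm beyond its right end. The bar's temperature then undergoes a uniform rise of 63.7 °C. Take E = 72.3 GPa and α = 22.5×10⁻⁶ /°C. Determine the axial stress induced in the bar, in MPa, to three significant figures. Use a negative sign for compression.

-81.5 MPa

Free thermal expansion αLΔT = 22.5e-6 · 7530 · 63.7 = 10.79 mm.
The walls engage after the gap closes; constrained expansion = 10.79 − 2.3 = 8.492 mm.
The walls impose strain ε = −(8.492)/7530 = -1.1278e-03; σ = Eε = 72300 · -1.1278e-03 = -81.54 MPa.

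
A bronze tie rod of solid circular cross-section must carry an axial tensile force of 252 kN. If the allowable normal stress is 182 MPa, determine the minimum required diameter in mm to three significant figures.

Required area A ≥ P/σ_allow = 252000/182 = 1385 mm².
For a solid circular section, d ≥ √(4A/π) = 41.99 mm.

42.0 mm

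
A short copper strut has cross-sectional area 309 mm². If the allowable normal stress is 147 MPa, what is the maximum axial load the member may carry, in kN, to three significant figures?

45.4 kN

P_max = σ_allow · A = 147 · 309 = 45420 N = 45.42 kN.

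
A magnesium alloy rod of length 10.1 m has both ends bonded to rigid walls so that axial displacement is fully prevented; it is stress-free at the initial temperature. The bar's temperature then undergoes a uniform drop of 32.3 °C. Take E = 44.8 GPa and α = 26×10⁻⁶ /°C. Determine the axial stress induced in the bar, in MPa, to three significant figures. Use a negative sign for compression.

Free thermal expansion αLΔT = 26e-6 · 10100 · -32.3 = -8.482 mm.
The walls impose strain ε = −(-8.482)/10100 = 8.3980e-04; σ = Eε = 44800 · 8.3980e-04 = 37.62 MPa.

37.6 MPa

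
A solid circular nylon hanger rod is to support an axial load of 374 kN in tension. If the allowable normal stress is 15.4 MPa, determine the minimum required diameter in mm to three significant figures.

176 mm

Required area A ≥ P/σ_allow = 374000/15.4 = 24290 mm².
For a solid circular section, d ≥ √(4A/π) = 175.8 mm.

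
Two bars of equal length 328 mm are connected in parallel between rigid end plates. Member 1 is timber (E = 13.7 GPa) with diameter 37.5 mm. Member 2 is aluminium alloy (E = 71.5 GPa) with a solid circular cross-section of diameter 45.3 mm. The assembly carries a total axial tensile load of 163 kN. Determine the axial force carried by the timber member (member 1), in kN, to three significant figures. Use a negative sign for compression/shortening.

18.9 kN

A_1 = 1104 mm².
A_2 = 1612 mm².
Equal strain + equilibrium ⇒ each member carries load in proportion to AE: A₁E₁ = 15130000 N, A₂E₂ = 115200000 N, ΣAE = 130400000 N.
F₁ = P·A₁E₁/ΣAE = 163000·15130000/130400000 = 18920 N.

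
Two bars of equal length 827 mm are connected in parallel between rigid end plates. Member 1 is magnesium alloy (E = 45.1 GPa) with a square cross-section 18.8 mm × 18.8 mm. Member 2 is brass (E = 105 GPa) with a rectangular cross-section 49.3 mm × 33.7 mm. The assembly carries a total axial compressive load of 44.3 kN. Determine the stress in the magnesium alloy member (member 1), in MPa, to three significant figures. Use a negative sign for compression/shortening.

-10.5 MPa

A_1 = 353.4 mm².
A_2 = 1661 mm².
Equal strain + equilibrium ⇒ each member carries load in proportion to AE: A₁E₁ = 15940000 N, A₂E₂ = 174400000 N, ΣAE = 190400000 N.
σ₁ = P·E₁/ΣAE = -44300·45100/190400000 = -10.49 MPa.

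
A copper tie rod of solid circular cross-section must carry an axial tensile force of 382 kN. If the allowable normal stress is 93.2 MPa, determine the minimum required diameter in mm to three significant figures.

72.2 mm

Required area A ≥ P/σ_allow = 382000/93.2 = 4099 mm².
For a solid circular section, d ≥ √(4A/π) = 72.24 mm.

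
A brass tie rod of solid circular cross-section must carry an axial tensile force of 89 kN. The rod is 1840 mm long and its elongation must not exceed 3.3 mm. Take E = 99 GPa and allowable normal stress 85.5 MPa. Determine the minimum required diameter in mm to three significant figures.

36.4 mm

Required area A ≥ P/σ_allow = 89000/85.5 = 1041 mm².
For a solid circular section, d ≥ √(4A/π) = 36.41 mm.
Elongation limit: A ≥ PL/(Eδ_allow) = 89000·1840/(99000·3.3) = 501.3 mm² ⇒ d ≥ 25.26 mm.
The stress limit governs.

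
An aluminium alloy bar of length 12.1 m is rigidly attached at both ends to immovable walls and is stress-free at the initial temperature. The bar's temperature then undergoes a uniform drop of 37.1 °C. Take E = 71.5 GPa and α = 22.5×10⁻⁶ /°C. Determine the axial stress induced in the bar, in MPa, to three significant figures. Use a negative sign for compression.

Free thermal expansion αLΔT = 22.5e-6 · 12100 · -37.1 = -10.1 mm.
The walls impose strain ε = −(-10.1)/12100 = 8.3475e-04; σ = Eε = 71500 · 8.3475e-04 = 59.68 MPa.

59.7 MPa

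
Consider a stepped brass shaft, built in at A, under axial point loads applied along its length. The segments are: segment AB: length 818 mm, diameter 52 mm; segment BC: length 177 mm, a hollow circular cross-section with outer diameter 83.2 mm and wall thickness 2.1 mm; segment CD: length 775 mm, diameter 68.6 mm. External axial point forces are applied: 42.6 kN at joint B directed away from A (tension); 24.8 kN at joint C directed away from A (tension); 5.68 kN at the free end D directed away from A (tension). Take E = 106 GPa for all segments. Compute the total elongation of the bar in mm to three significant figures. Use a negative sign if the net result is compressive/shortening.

Internal axial forces (sectioning from the free end, tension +): N_CD = 5.68 kN, N_BC = 30.48 kN, N_AB = 73.08 kN.
A_AB = 2124 mm².
A_BC = 535 mm².
A_CD = 3696 mm².
δ_AB = 73080·818/(2124·106000) = 0.2656 mm
δ_BC = 30480·177/(535·106000) = 0.09512 mm
δ_CD = 5680·775/(3696·106000) = 0.01124 mm
δ = Σδ_i = 0.3719 mm.

0.372 mm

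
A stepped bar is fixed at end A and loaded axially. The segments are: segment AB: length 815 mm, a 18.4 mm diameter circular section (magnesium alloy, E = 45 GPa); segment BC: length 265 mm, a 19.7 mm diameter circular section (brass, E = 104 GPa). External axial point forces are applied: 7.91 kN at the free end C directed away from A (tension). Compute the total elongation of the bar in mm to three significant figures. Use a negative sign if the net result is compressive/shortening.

0.605 mm

Internal axial forces (sectioning from the free end, tension +): N_BC = 7.91 kN, N_AB = 7.91 kN.
A_AB = 265.9 mm².
A_BC = 304.8 mm².
δ_AB = 7910·815/(265.9·45000) = 0.5388 mm
δ_BC = 7910·265/(304.8·104000) = 0.06613 mm
δ = Σδ_i = 0.6049 mm.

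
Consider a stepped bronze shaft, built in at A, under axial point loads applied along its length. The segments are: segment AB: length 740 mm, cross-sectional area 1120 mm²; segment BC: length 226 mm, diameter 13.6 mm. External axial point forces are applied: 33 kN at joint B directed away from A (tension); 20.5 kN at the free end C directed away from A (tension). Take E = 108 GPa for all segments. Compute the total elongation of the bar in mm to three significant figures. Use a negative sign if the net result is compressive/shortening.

Internal axial forces (sectioning from the free end, tension +): N_BC = 20.5 kN, N_AB = 53.5 kN.
A_BC = 145.3 mm².
δ_AB = 53500·740/(1120·108000) = 0.3273 mm
δ_BC = 20500·226/(145.3·108000) = 0.2953 mm
δ = Σδ_i = 0.6226 mm.

0.623 mm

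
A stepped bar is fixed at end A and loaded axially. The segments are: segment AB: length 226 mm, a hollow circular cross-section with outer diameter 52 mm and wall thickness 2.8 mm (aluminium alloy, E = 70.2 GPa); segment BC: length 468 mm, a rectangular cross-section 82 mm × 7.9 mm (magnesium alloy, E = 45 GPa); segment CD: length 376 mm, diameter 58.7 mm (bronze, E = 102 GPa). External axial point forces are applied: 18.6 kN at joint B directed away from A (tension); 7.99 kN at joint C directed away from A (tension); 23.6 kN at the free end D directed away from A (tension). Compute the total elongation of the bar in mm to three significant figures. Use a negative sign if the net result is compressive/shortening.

Internal axial forces (sectioning from the free end, tension +): N_CD = 23.6 kN, N_BC = 31.59 kN, N_AB = 50.19 kN.
A_AB = 432.8 mm².
A_BC = 647.8 mm².
A_CD = 2706 mm².
δ_AB = 50190·226/(432.8·70200) = 0.3733 mm
δ_BC = 31590·468/(647.8·45000) = 0.5072 mm
δ_CD = 23600·376/(2706·102000) = 0.03215 mm
δ = Σδ_i = 0.9127 mm.

0.913 mm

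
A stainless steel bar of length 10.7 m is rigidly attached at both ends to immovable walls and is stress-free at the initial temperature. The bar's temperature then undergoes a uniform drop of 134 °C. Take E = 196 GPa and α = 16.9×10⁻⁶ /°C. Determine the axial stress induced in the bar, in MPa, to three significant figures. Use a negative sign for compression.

444 MPa

Free thermal expansion αLΔT = 16.9e-6 · 10700 · -134 = -24.23 mm.
The walls impose strain ε = −(-24.23)/10700 = 2.2646e-03; σ = Eε = 196000 · 2.2646e-03 = 443.9 MPa.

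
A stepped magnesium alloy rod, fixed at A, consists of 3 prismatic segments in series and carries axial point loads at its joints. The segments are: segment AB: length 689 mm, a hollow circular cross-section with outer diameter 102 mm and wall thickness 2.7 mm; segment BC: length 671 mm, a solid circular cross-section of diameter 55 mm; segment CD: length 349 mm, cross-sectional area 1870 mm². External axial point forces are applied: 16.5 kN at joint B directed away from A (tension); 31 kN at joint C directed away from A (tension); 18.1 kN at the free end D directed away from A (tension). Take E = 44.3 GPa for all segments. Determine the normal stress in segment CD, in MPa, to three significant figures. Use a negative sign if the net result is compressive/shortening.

9.68 MPa

Internal axial forces (sectioning from the free end, tension +): N_CD = 18.1 kN, N_BC = 49.1 kN, N_AB = 65.6 kN.
σ_CD = N_CD/A_CD = 18100/1870 = 9.679 MPa.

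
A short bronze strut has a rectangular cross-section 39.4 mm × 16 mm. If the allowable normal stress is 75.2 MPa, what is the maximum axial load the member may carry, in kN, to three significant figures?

A = 630.4 mm².
P_max = σ_allow · A = 75.2 · 630.4 = 47410 N = 47.41 kN.

47.4 kN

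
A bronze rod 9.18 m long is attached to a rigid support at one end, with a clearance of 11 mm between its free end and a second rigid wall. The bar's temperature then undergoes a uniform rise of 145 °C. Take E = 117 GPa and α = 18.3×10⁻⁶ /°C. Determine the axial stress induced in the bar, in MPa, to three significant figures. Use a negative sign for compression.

-170 MPa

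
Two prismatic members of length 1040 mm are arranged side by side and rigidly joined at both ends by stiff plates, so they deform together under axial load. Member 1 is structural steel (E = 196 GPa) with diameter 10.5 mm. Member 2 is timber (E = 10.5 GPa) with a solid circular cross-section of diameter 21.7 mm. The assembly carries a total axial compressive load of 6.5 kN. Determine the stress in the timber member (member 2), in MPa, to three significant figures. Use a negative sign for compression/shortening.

-3.27 MPa

A_1 = 86.59 mm².
A_2 = 369.8 mm².
Equal strain + equilibrium ⇒ each member carries load in proportion to AE: A₁E₁ = 16970000 N, A₂E₂ = 3883000 N, ΣAE = 20850000 N.
σ₂ = P·E₂/ΣAE = -6500·10500/20850000 = -3.273 MPa.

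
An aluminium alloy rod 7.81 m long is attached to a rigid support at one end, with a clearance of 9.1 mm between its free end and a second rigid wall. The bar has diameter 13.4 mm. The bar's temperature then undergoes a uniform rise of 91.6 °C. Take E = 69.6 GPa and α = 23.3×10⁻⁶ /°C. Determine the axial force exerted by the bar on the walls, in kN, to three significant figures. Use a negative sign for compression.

-9.51 kN

Free thermal expansion αLΔT = 23.3e-6 · 7810 · 91.6 = 16.67 mm.
The walls engage after the gap closes; constrained expansion = 16.67 − 9.1 = 7.569 mm.
The walls impose strain ε = −(7.569)/7810 = -9.6911e-04; σ = Eε = 69600 · -9.6911e-04 = -67.45 MPa.
Wall reaction R = σ·A = -67.45·141 = -9512 N = -9.512 kN.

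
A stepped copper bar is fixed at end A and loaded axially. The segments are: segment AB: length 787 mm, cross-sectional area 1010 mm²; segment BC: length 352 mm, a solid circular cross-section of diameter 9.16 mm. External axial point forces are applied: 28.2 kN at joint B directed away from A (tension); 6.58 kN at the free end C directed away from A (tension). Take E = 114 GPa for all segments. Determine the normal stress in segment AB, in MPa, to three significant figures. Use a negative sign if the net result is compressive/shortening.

34.4 MPa

Internal axial forces (sectioning from the free end, tension +): N_BC = 6.58 kN, N_AB = 34.78 kN.
σ_AB = N_AB/A_AB = 34780/1010 = 34.44 MPa.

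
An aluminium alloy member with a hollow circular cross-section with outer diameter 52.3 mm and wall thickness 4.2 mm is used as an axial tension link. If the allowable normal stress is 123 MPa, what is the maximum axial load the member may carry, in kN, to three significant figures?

78.1 kN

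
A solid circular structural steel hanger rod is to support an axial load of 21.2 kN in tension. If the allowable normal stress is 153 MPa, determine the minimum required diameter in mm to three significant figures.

Required area A ≥ P/σ_allow = 21200/153 = 138.6 mm².
For a solid circular section, d ≥ √(4A/π) = 13.28 mm.

13.3 mm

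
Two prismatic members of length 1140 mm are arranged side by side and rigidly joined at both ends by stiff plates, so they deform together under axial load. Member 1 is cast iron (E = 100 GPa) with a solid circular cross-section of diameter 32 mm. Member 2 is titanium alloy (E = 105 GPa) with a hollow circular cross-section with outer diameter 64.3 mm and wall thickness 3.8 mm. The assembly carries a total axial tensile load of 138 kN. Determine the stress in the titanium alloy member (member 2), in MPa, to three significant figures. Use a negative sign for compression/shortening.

A_1 = 804.2 mm².
A_2 = 722.3 mm².
Equal strain + equilibrium ⇒ each member carries load in proportion to AE: A₁E₁ = 80420000 N, A₂E₂ = 75840000 N, ΣAE = 156300000 N.
σ₂ = P·E₂/ΣAE = 138000·105000/156300000 = 92.73 MPa.

92.7 MPa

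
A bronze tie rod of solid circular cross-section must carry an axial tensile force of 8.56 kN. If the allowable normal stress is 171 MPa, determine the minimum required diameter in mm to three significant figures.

7.98 mm

Required area A ≥ P/σ_allow = 8560/171 = 50.06 mm².
For a solid circular section, d ≥ √(4A/π) = 7.984 mm.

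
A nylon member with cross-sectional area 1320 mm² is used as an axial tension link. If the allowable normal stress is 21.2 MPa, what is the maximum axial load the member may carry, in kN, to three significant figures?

P_max = σ_allow · A = 21.2 · 1320 = 27980 N = 27.98 kN.

28.0 kN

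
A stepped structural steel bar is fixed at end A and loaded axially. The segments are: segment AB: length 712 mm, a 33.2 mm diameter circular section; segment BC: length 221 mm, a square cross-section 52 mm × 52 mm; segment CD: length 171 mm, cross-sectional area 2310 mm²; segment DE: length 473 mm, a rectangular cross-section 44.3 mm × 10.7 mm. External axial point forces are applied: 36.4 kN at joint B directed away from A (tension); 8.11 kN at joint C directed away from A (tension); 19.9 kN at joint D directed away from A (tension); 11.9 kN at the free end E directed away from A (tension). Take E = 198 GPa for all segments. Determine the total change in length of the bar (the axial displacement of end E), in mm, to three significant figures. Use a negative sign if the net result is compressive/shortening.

Internal axial forces (sectioning from the free end, tension +): N_DE = 11.9 kN, N_CD = 31.8 kN, N_BC = 39.91 kN, N_AB = 76.31 kN.
A_AB = 865.7 mm².
A_BC = 2704 mm².
A_DE = 474 mm².
δ_AB = 76310·712/(865.7·198000) = 0.317 mm
δ_BC = 39910·221/(2704·198000) = 0.01647 mm
δ_CD = 31800·171/(2310·198000) = 0.01189 mm
δ_DE = 11900·473/(474·198000) = 0.05997 mm
δ = Σδ_i = 0.4053 mm.

0.405 mm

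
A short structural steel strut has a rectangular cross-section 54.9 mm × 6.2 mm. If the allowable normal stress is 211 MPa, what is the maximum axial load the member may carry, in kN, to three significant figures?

71.8 kN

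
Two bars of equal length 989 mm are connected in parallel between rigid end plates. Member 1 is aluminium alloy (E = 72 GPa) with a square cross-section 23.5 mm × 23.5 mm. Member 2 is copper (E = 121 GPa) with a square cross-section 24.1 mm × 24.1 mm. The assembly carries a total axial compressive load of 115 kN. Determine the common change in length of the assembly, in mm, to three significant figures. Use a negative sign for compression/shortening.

-1.03 mm

A_1 = 552.2 mm².
A_2 = 580.8 mm².
Equal strain + equilibrium ⇒ each member carries load in proportion to AE: A₁E₁ = 39760000 N, A₂E₂ = 70280000 N, ΣAE = 110000000 N.
δ = PL/ΣAE = -115000·989/110000000 = -1.034 mm.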